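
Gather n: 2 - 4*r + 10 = 12 - 4*r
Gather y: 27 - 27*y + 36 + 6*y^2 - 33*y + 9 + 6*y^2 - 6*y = 12*y^2 - 66*y + 72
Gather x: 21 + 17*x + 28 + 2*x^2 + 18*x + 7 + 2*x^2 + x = 4*x^2 + 36*x + 56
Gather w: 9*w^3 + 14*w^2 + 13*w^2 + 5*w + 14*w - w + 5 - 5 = 9*w^3 + 27*w^2 + 18*w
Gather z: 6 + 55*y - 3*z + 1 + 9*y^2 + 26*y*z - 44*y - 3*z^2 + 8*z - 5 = 9*y^2 + 11*y - 3*z^2 + z*(26*y + 5) + 2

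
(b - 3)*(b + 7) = b^2 + 4*b - 21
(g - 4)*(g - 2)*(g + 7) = g^3 + g^2 - 34*g + 56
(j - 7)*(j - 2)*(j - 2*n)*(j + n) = j^4 - j^3*n - 9*j^3 - 2*j^2*n^2 + 9*j^2*n + 14*j^2 + 18*j*n^2 - 14*j*n - 28*n^2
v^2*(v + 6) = v^3 + 6*v^2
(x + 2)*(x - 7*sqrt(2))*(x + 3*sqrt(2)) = x^3 - 4*sqrt(2)*x^2 + 2*x^2 - 42*x - 8*sqrt(2)*x - 84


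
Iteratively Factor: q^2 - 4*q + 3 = (q - 3)*(q - 1)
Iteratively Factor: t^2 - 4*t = (t)*(t - 4)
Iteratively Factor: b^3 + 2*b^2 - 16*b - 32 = (b + 4)*(b^2 - 2*b - 8) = (b + 2)*(b + 4)*(b - 4)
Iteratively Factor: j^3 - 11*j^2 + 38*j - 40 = (j - 5)*(j^2 - 6*j + 8) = (j - 5)*(j - 2)*(j - 4)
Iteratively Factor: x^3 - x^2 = (x - 1)*(x^2) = x*(x - 1)*(x)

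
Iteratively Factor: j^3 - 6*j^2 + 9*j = (j - 3)*(j^2 - 3*j) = j*(j - 3)*(j - 3)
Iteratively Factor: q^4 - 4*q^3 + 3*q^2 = (q)*(q^3 - 4*q^2 + 3*q) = q^2*(q^2 - 4*q + 3) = q^2*(q - 1)*(q - 3)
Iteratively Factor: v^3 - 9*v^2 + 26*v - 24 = (v - 3)*(v^2 - 6*v + 8) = (v - 3)*(v - 2)*(v - 4)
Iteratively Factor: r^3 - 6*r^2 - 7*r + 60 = (r - 4)*(r^2 - 2*r - 15) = (r - 4)*(r + 3)*(r - 5)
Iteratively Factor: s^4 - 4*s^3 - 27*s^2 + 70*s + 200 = (s + 4)*(s^3 - 8*s^2 + 5*s + 50) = (s + 2)*(s + 4)*(s^2 - 10*s + 25) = (s - 5)*(s + 2)*(s + 4)*(s - 5)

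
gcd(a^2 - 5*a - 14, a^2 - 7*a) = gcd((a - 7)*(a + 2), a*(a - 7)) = a - 7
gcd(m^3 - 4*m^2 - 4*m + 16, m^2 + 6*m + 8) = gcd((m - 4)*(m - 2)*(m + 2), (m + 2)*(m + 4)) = m + 2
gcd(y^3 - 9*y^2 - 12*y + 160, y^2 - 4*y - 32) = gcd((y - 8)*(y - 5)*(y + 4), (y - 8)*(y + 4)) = y^2 - 4*y - 32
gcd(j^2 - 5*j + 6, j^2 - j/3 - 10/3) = j - 2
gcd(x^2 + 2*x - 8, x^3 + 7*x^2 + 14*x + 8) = x + 4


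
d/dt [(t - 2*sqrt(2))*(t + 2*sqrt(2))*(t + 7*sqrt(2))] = 3*t^2 + 14*sqrt(2)*t - 8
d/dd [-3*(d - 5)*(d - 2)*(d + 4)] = -9*d^2 + 18*d + 54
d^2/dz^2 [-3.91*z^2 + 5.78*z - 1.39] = -7.82000000000000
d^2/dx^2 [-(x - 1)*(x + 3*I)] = -2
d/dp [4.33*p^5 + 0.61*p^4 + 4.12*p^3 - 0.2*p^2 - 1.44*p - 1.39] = 21.65*p^4 + 2.44*p^3 + 12.36*p^2 - 0.4*p - 1.44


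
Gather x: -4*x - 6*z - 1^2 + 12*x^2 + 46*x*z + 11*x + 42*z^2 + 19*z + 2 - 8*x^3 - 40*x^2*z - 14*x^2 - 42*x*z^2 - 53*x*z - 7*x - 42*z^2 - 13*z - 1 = -8*x^3 + x^2*(-40*z - 2) + x*(-42*z^2 - 7*z)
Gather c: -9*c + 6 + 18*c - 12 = 9*c - 6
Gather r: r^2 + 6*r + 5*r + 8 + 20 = r^2 + 11*r + 28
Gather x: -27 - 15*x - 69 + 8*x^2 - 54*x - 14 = 8*x^2 - 69*x - 110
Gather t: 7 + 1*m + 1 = m + 8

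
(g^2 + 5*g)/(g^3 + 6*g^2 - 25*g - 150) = g/(g^2 + g - 30)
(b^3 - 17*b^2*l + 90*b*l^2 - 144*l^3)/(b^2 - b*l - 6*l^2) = (b^2 - 14*b*l + 48*l^2)/(b + 2*l)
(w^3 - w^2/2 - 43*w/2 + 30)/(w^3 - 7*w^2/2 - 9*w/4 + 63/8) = 4*(w^2 + w - 20)/(4*w^2 - 8*w - 21)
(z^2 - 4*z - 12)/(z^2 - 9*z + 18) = (z + 2)/(z - 3)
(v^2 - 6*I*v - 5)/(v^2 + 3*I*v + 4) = (v - 5*I)/(v + 4*I)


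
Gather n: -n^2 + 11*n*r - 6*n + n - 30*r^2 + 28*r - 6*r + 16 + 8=-n^2 + n*(11*r - 5) - 30*r^2 + 22*r + 24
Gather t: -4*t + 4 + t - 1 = 3 - 3*t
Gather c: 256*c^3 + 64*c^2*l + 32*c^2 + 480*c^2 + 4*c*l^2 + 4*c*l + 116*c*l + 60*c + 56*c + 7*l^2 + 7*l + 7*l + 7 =256*c^3 + c^2*(64*l + 512) + c*(4*l^2 + 120*l + 116) + 7*l^2 + 14*l + 7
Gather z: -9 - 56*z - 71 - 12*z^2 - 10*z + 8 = -12*z^2 - 66*z - 72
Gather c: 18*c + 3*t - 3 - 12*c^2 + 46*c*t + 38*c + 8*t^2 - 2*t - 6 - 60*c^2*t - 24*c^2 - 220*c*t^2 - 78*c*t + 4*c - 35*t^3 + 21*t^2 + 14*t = c^2*(-60*t - 36) + c*(-220*t^2 - 32*t + 60) - 35*t^3 + 29*t^2 + 15*t - 9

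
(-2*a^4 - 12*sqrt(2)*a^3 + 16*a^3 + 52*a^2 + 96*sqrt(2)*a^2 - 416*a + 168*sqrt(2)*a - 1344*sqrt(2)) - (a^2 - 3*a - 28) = -2*a^4 - 12*sqrt(2)*a^3 + 16*a^3 + 51*a^2 + 96*sqrt(2)*a^2 - 413*a + 168*sqrt(2)*a - 1344*sqrt(2) + 28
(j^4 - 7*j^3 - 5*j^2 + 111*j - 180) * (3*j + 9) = 3*j^5 - 12*j^4 - 78*j^3 + 288*j^2 + 459*j - 1620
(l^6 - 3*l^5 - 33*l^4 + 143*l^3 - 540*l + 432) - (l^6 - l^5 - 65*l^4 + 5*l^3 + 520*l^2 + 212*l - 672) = -2*l^5 + 32*l^4 + 138*l^3 - 520*l^2 - 752*l + 1104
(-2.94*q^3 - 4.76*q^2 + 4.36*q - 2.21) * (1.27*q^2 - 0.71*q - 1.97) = -3.7338*q^5 - 3.9578*q^4 + 14.7086*q^3 + 3.4749*q^2 - 7.0201*q + 4.3537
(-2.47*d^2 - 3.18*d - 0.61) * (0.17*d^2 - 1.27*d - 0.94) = -0.4199*d^4 + 2.5963*d^3 + 6.2567*d^2 + 3.7639*d + 0.5734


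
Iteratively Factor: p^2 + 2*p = (p)*(p + 2)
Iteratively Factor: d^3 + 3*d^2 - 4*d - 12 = (d + 2)*(d^2 + d - 6) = (d + 2)*(d + 3)*(d - 2)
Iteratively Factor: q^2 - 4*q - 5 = (q + 1)*(q - 5)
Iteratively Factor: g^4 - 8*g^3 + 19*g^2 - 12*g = (g - 1)*(g^3 - 7*g^2 + 12*g) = (g - 3)*(g - 1)*(g^2 - 4*g) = g*(g - 3)*(g - 1)*(g - 4)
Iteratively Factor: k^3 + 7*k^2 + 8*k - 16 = (k + 4)*(k^2 + 3*k - 4) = (k - 1)*(k + 4)*(k + 4)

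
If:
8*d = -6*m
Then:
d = -3*m/4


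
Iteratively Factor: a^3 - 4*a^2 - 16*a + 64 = (a - 4)*(a^2 - 16) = (a - 4)*(a + 4)*(a - 4)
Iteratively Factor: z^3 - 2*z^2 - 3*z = (z - 3)*(z^2 + z) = (z - 3)*(z + 1)*(z)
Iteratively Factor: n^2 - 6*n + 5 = (n - 5)*(n - 1)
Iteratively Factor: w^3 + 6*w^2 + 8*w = (w)*(w^2 + 6*w + 8) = w*(w + 4)*(w + 2)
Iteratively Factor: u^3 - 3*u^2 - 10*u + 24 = (u - 4)*(u^2 + u - 6) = (u - 4)*(u + 3)*(u - 2)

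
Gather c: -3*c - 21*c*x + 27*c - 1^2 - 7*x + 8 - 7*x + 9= c*(24 - 21*x) - 14*x + 16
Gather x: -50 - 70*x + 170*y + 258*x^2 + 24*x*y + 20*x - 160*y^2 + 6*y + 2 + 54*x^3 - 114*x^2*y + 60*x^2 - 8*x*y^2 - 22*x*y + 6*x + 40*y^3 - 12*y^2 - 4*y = 54*x^3 + x^2*(318 - 114*y) + x*(-8*y^2 + 2*y - 44) + 40*y^3 - 172*y^2 + 172*y - 48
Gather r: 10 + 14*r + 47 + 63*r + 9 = 77*r + 66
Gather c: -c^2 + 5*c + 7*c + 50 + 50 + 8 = -c^2 + 12*c + 108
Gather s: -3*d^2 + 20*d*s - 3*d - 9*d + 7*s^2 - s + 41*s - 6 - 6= -3*d^2 - 12*d + 7*s^2 + s*(20*d + 40) - 12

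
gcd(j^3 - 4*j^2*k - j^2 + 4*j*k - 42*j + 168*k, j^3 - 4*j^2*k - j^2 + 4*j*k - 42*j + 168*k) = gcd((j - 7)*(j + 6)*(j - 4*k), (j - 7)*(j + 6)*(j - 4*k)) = j^3 - 4*j^2*k - j^2 + 4*j*k - 42*j + 168*k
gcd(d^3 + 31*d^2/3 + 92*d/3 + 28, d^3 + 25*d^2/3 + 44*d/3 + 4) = d^2 + 8*d + 12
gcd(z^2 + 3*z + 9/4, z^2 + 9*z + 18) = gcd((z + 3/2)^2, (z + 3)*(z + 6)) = 1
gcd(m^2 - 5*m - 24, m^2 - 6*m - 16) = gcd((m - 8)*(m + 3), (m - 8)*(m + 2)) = m - 8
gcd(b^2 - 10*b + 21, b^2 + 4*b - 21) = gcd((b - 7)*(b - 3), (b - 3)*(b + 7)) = b - 3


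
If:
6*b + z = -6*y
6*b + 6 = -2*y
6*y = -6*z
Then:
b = -5/3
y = 2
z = -2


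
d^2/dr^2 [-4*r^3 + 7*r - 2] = -24*r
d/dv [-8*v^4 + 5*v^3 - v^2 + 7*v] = -32*v^3 + 15*v^2 - 2*v + 7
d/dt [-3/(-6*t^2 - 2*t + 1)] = 6*(-6*t - 1)/(6*t^2 + 2*t - 1)^2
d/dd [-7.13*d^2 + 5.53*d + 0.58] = 5.53 - 14.26*d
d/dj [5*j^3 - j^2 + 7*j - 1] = 15*j^2 - 2*j + 7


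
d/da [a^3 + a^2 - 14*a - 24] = 3*a^2 + 2*a - 14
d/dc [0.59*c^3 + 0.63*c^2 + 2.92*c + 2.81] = 1.77*c^2 + 1.26*c + 2.92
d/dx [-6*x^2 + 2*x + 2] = 2 - 12*x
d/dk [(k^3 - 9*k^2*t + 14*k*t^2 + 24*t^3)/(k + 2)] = (2*k^3 - 9*k^2*t + 6*k^2 - 36*k*t - 24*t^3 + 28*t^2)/(k^2 + 4*k + 4)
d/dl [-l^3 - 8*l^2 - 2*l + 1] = -3*l^2 - 16*l - 2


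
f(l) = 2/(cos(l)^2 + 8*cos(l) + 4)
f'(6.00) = -0.03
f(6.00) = 0.16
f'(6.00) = -0.03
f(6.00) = 0.16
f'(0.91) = 0.17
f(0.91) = 0.22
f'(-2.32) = -10.03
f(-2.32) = -2.03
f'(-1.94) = -8.78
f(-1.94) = 1.61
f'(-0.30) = -0.04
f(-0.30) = 0.16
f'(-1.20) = -0.33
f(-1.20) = 0.28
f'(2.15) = 1839.78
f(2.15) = -25.23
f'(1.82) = 3.34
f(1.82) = 0.96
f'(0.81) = 0.14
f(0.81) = 0.20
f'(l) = 2*(2*sin(l)*cos(l) + 8*sin(l))/(cos(l)^2 + 8*cos(l) + 4)^2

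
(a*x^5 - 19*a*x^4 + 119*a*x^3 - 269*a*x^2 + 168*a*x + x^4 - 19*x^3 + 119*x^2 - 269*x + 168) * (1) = a*x^5 - 19*a*x^4 + 119*a*x^3 - 269*a*x^2 + 168*a*x + x^4 - 19*x^3 + 119*x^2 - 269*x + 168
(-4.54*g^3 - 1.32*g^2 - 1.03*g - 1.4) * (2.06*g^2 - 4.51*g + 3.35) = -9.3524*g^5 + 17.7562*g^4 - 11.3776*g^3 - 2.6607*g^2 + 2.8635*g - 4.69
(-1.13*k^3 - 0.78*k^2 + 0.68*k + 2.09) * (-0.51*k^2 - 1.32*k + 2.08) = 0.5763*k^5 + 1.8894*k^4 - 1.6676*k^3 - 3.5859*k^2 - 1.3444*k + 4.3472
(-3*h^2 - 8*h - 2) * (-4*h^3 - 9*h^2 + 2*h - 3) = 12*h^5 + 59*h^4 + 74*h^3 + 11*h^2 + 20*h + 6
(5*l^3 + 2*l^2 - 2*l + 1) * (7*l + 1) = 35*l^4 + 19*l^3 - 12*l^2 + 5*l + 1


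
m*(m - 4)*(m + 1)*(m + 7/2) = m^4 + m^3/2 - 29*m^2/2 - 14*m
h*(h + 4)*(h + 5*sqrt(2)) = h^3 + 4*h^2 + 5*sqrt(2)*h^2 + 20*sqrt(2)*h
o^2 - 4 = (o - 2)*(o + 2)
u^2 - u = u*(u - 1)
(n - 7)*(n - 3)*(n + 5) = n^3 - 5*n^2 - 29*n + 105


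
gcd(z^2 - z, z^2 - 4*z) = z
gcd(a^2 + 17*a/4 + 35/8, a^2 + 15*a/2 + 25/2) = a + 5/2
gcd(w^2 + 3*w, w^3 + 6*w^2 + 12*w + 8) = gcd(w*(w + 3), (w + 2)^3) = 1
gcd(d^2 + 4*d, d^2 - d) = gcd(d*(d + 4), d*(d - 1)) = d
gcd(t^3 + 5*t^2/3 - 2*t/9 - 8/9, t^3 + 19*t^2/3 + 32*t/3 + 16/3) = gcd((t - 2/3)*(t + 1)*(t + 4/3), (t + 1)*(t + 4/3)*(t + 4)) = t^2 + 7*t/3 + 4/3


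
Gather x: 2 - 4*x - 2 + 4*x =0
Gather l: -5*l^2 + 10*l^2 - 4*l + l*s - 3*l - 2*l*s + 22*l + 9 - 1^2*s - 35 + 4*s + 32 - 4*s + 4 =5*l^2 + l*(15 - s) - s + 10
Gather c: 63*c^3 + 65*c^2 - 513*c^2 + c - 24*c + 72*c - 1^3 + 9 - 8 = 63*c^3 - 448*c^2 + 49*c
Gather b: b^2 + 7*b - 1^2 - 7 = b^2 + 7*b - 8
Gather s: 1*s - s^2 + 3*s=-s^2 + 4*s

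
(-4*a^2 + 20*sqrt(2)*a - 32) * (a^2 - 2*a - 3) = -4*a^4 + 8*a^3 + 20*sqrt(2)*a^3 - 40*sqrt(2)*a^2 - 20*a^2 - 60*sqrt(2)*a + 64*a + 96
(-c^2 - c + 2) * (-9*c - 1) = 9*c^3 + 10*c^2 - 17*c - 2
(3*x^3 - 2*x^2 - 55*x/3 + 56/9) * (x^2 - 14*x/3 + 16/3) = 3*x^5 - 16*x^4 + 7*x^3 + 730*x^2/9 - 3424*x/27 + 896/27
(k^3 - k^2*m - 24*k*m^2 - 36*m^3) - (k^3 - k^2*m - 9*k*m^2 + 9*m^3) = -15*k*m^2 - 45*m^3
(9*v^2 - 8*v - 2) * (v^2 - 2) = 9*v^4 - 8*v^3 - 20*v^2 + 16*v + 4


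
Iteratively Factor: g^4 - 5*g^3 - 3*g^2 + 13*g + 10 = (g - 5)*(g^3 - 3*g - 2) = (g - 5)*(g + 1)*(g^2 - g - 2) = (g - 5)*(g + 1)^2*(g - 2)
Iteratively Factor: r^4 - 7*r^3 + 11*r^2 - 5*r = (r)*(r^3 - 7*r^2 + 11*r - 5) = r*(r - 1)*(r^2 - 6*r + 5) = r*(r - 1)^2*(r - 5)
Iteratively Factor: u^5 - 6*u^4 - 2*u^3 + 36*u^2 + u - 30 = (u + 1)*(u^4 - 7*u^3 + 5*u^2 + 31*u - 30) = (u - 3)*(u + 1)*(u^3 - 4*u^2 - 7*u + 10) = (u - 3)*(u - 1)*(u + 1)*(u^2 - 3*u - 10) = (u - 5)*(u - 3)*(u - 1)*(u + 1)*(u + 2)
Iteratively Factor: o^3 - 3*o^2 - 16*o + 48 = (o + 4)*(o^2 - 7*o + 12) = (o - 4)*(o + 4)*(o - 3)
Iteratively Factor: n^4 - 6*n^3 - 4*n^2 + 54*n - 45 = (n - 1)*(n^3 - 5*n^2 - 9*n + 45) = (n - 1)*(n + 3)*(n^2 - 8*n + 15) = (n - 5)*(n - 1)*(n + 3)*(n - 3)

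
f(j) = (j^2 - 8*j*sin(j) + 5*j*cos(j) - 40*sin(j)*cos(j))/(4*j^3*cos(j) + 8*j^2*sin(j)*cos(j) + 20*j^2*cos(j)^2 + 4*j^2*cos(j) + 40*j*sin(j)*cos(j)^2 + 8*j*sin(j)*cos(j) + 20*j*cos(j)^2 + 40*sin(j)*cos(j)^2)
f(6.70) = 0.02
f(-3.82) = 0.39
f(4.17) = -0.42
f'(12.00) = -0.04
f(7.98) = -0.00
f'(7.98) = -0.04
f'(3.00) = -0.17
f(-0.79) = -3.74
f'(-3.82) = -0.58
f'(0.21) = 0.32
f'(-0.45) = 2.58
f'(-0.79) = 21.07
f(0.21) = -0.49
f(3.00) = -0.04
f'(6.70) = -0.03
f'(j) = (j^2 - 8*j*sin(j) + 5*j*cos(j) - 40*sin(j)*cos(j))*(4*j^3*sin(j) + 8*j^2*sin(j)^2 + 40*j^2*sin(j)*cos(j) + 4*j^2*sin(j) - 8*j^2*cos(j)^2 - 12*j^2*cos(j) + 80*j*sin(j)^2*cos(j) + 8*j*sin(j)^2 + 24*j*sin(j)*cos(j) - 40*j*cos(j)^3 - 48*j*cos(j)^2 - 8*j*cos(j) + 80*sin(j)^2*cos(j) - 40*sin(j)*cos(j)^2 - 8*sin(j)*cos(j) - 40*cos(j)^3 - 20*cos(j)^2)/(4*j^3*cos(j) + 8*j^2*sin(j)*cos(j) + 20*j^2*cos(j)^2 + 4*j^2*cos(j) + 40*j*sin(j)*cos(j)^2 + 8*j*sin(j)*cos(j) + 20*j*cos(j)^2 + 40*sin(j)*cos(j)^2)^2 + (-5*j*sin(j) - 8*j*cos(j) + 2*j + 40*sin(j)^2 - 8*sin(j) - 40*cos(j)^2 + 5*cos(j))/(4*j^3*cos(j) + 8*j^2*sin(j)*cos(j) + 20*j^2*cos(j)^2 + 4*j^2*cos(j) + 40*j*sin(j)*cos(j)^2 + 8*j*sin(j)*cos(j) + 20*j*cos(j)^2 + 40*sin(j)*cos(j)^2) = (j^3*sin(j) + 4*j^2*sin(j)^2 - sqrt(2)*j^2*cos(j + pi/4) - 10*j^2 - 16*j*sin(j)^3 + 4*j*sin(j)^2 + 16*j*sin(j)*cos(j) - 10*j + 16*sqrt(2)*sin(j)^2*cos(j + pi/4) + 10*sin(j)*cos(j))/(4*(j + 1)^2*(j + 2*sin(j))^2*cos(j)^2)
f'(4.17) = -0.82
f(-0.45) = -1.16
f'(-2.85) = -0.34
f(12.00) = 0.03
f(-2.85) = 0.02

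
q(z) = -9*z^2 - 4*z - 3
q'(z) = -18*z - 4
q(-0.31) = -2.62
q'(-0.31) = 1.58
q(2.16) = -53.63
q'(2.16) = -42.88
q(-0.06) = -2.79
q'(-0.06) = -2.92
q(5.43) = -290.08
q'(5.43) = -101.74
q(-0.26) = -2.57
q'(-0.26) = 0.68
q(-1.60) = -19.64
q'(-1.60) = 24.80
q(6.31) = -386.58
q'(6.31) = -117.58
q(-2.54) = -50.90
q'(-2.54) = 41.72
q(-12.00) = -1251.00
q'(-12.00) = 212.00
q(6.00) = -351.00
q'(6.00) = -112.00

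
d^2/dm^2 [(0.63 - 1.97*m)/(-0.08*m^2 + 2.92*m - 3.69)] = ((11.6056 - 0.9456*m)*(0.08*m^2 - 2.92*m + 3.69) + (0.16*m - 2.92)*(0.32*m - 5.84)*(1.97*m - 0.63))/(0.08*m^2 - 2.92*m + 3.69)^3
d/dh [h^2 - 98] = 2*h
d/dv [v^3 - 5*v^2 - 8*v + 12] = 3*v^2 - 10*v - 8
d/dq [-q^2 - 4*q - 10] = -2*q - 4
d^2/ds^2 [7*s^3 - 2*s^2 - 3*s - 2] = 42*s - 4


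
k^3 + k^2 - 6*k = k*(k - 2)*(k + 3)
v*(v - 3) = v^2 - 3*v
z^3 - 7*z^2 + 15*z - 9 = (z - 3)^2*(z - 1)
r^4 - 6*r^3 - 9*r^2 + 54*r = r*(r - 6)*(r - 3)*(r + 3)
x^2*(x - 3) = x^3 - 3*x^2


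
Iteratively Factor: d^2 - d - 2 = (d + 1)*(d - 2)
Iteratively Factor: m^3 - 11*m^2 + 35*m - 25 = (m - 5)*(m^2 - 6*m + 5) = (m - 5)*(m - 1)*(m - 5)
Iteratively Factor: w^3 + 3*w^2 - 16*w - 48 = (w + 3)*(w^2 - 16) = (w - 4)*(w + 3)*(w + 4)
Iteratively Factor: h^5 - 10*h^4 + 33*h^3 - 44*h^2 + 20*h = (h - 2)*(h^4 - 8*h^3 + 17*h^2 - 10*h) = (h - 2)^2*(h^3 - 6*h^2 + 5*h) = h*(h - 2)^2*(h^2 - 6*h + 5) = h*(h - 5)*(h - 2)^2*(h - 1)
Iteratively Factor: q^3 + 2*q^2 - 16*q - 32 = (q - 4)*(q^2 + 6*q + 8) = (q - 4)*(q + 2)*(q + 4)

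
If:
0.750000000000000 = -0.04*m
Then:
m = -18.75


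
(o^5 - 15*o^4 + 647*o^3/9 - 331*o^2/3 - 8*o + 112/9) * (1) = o^5 - 15*o^4 + 647*o^3/9 - 331*o^2/3 - 8*o + 112/9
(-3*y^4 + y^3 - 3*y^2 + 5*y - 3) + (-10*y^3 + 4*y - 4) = -3*y^4 - 9*y^3 - 3*y^2 + 9*y - 7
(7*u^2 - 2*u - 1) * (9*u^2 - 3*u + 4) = 63*u^4 - 39*u^3 + 25*u^2 - 5*u - 4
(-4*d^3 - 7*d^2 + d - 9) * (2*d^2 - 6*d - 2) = -8*d^5 + 10*d^4 + 52*d^3 - 10*d^2 + 52*d + 18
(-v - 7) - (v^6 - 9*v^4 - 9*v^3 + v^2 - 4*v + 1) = -v^6 + 9*v^4 + 9*v^3 - v^2 + 3*v - 8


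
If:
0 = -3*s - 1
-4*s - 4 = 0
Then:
No Solution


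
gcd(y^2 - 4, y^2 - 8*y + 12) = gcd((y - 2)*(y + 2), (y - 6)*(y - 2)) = y - 2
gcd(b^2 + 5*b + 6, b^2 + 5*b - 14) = 1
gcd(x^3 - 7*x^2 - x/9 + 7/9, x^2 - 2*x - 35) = x - 7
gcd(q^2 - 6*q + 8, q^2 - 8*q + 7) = 1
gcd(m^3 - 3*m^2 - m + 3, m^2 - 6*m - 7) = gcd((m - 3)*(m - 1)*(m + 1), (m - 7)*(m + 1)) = m + 1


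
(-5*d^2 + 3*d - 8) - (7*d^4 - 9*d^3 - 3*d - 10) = -7*d^4 + 9*d^3 - 5*d^2 + 6*d + 2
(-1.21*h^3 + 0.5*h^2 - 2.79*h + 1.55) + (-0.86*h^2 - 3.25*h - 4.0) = -1.21*h^3 - 0.36*h^2 - 6.04*h - 2.45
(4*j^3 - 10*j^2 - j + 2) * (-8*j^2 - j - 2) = -32*j^5 + 76*j^4 + 10*j^3 + 5*j^2 - 4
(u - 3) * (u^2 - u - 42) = u^3 - 4*u^2 - 39*u + 126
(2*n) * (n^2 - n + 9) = 2*n^3 - 2*n^2 + 18*n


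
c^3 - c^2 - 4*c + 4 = (c - 2)*(c - 1)*(c + 2)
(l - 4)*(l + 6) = l^2 + 2*l - 24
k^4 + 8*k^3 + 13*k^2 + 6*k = k*(k + 1)^2*(k + 6)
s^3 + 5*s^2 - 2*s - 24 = (s - 2)*(s + 3)*(s + 4)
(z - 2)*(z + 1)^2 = z^3 - 3*z - 2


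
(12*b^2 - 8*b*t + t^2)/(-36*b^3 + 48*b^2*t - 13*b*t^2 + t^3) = (-2*b + t)/(6*b^2 - 7*b*t + t^2)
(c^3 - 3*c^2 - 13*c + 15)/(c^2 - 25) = (c^2 + 2*c - 3)/(c + 5)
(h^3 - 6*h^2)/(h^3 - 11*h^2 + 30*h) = h/(h - 5)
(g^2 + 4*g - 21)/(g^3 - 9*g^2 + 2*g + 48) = (g + 7)/(g^2 - 6*g - 16)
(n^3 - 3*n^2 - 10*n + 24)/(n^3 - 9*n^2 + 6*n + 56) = (n^2 + n - 6)/(n^2 - 5*n - 14)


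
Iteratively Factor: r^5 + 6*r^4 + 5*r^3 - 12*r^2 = (r - 1)*(r^4 + 7*r^3 + 12*r^2) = (r - 1)*(r + 4)*(r^3 + 3*r^2) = r*(r - 1)*(r + 4)*(r^2 + 3*r) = r^2*(r - 1)*(r + 4)*(r + 3)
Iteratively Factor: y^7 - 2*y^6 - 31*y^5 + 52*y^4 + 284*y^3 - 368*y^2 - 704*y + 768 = (y - 4)*(y^6 + 2*y^5 - 23*y^4 - 40*y^3 + 124*y^2 + 128*y - 192) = (y - 4)*(y + 3)*(y^5 - y^4 - 20*y^3 + 20*y^2 + 64*y - 64) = (y - 4)^2*(y + 3)*(y^4 + 3*y^3 - 8*y^2 - 12*y + 16) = (y - 4)^2*(y + 2)*(y + 3)*(y^3 + y^2 - 10*y + 8) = (y - 4)^2*(y - 1)*(y + 2)*(y + 3)*(y^2 + 2*y - 8) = (y - 4)^2*(y - 2)*(y - 1)*(y + 2)*(y + 3)*(y + 4)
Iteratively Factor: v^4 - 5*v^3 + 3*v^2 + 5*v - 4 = (v + 1)*(v^3 - 6*v^2 + 9*v - 4) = (v - 1)*(v + 1)*(v^2 - 5*v + 4) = (v - 4)*(v - 1)*(v + 1)*(v - 1)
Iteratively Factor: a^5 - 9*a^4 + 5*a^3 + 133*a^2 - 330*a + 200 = (a - 5)*(a^4 - 4*a^3 - 15*a^2 + 58*a - 40) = (a - 5)*(a + 4)*(a^3 - 8*a^2 + 17*a - 10) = (a - 5)^2*(a + 4)*(a^2 - 3*a + 2) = (a - 5)^2*(a - 2)*(a + 4)*(a - 1)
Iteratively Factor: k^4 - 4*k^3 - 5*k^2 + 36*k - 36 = (k - 2)*(k^3 - 2*k^2 - 9*k + 18) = (k - 2)*(k + 3)*(k^2 - 5*k + 6) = (k - 2)^2*(k + 3)*(k - 3)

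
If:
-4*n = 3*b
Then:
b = -4*n/3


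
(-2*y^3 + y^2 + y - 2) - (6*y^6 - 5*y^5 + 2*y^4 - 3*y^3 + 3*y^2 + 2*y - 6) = -6*y^6 + 5*y^5 - 2*y^4 + y^3 - 2*y^2 - y + 4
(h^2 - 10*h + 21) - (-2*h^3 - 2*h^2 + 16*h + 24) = 2*h^3 + 3*h^2 - 26*h - 3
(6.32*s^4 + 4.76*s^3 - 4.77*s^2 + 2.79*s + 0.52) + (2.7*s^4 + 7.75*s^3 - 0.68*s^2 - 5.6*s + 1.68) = 9.02*s^4 + 12.51*s^3 - 5.45*s^2 - 2.81*s + 2.2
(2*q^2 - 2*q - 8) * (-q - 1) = -2*q^3 + 10*q + 8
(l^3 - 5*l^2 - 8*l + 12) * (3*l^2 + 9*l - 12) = 3*l^5 - 6*l^4 - 81*l^3 + 24*l^2 + 204*l - 144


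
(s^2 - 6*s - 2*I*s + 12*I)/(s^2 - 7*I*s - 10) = (s - 6)/(s - 5*I)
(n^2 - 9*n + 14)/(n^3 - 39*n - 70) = (n - 2)/(n^2 + 7*n + 10)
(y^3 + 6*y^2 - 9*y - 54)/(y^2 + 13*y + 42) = (y^2 - 9)/(y + 7)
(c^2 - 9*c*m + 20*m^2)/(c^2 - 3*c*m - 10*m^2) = (c - 4*m)/(c + 2*m)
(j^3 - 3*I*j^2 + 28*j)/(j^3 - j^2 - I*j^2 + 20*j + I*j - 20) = j*(j - 7*I)/(j^2 - j*(1 + 5*I) + 5*I)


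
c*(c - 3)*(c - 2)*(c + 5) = c^4 - 19*c^2 + 30*c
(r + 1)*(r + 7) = r^2 + 8*r + 7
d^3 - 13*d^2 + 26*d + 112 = (d - 8)*(d - 7)*(d + 2)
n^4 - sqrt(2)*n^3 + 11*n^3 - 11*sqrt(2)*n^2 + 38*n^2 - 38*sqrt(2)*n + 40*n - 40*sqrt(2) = (n + 2)*(n + 4)*(n + 5)*(n - sqrt(2))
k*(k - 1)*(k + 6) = k^3 + 5*k^2 - 6*k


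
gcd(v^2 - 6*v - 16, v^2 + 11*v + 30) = 1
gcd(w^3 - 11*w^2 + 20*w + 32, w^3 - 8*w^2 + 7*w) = 1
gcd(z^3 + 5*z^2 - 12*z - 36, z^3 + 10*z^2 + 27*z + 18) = z + 6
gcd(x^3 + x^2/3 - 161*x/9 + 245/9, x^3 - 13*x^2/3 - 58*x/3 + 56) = x - 7/3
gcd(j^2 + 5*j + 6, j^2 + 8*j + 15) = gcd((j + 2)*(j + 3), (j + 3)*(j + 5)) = j + 3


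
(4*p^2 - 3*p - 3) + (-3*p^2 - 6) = p^2 - 3*p - 9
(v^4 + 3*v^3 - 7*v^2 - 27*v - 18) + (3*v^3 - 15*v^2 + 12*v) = v^4 + 6*v^3 - 22*v^2 - 15*v - 18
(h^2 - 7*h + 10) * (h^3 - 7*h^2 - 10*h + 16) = h^5 - 14*h^4 + 49*h^3 + 16*h^2 - 212*h + 160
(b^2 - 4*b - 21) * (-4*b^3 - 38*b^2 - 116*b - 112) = -4*b^5 - 22*b^4 + 120*b^3 + 1150*b^2 + 2884*b + 2352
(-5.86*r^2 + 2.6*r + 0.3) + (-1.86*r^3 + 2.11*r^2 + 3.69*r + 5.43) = -1.86*r^3 - 3.75*r^2 + 6.29*r + 5.73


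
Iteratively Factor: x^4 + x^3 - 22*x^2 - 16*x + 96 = (x - 4)*(x^3 + 5*x^2 - 2*x - 24) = (x - 4)*(x + 4)*(x^2 + x - 6) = (x - 4)*(x + 3)*(x + 4)*(x - 2)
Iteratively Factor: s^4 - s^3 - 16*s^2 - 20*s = (s + 2)*(s^3 - 3*s^2 - 10*s) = (s - 5)*(s + 2)*(s^2 + 2*s) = s*(s - 5)*(s + 2)*(s + 2)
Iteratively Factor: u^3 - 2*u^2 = (u)*(u^2 - 2*u) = u^2*(u - 2)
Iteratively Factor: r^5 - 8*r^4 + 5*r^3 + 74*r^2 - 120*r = (r + 3)*(r^4 - 11*r^3 + 38*r^2 - 40*r) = r*(r + 3)*(r^3 - 11*r^2 + 38*r - 40) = r*(r - 5)*(r + 3)*(r^2 - 6*r + 8) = r*(r - 5)*(r - 2)*(r + 3)*(r - 4)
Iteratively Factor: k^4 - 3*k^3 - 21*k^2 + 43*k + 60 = (k - 5)*(k^3 + 2*k^2 - 11*k - 12) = (k - 5)*(k + 1)*(k^2 + k - 12) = (k - 5)*(k + 1)*(k + 4)*(k - 3)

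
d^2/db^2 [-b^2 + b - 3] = -2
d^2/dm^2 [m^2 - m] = 2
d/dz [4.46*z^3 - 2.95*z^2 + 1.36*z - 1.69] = 13.38*z^2 - 5.9*z + 1.36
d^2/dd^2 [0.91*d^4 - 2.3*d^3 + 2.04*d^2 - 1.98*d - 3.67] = 10.92*d^2 - 13.8*d + 4.08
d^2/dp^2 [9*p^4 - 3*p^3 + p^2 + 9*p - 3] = 108*p^2 - 18*p + 2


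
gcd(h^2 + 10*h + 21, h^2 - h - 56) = h + 7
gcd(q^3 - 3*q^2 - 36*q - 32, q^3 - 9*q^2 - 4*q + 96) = q - 8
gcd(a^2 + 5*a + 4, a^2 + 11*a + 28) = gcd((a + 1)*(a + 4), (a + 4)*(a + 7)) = a + 4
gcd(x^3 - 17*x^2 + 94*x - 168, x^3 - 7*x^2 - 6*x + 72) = x^2 - 10*x + 24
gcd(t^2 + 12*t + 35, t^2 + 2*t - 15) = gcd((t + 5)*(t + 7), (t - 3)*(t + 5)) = t + 5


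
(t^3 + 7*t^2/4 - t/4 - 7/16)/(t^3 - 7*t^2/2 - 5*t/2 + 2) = (8*t^2 + 18*t + 7)/(8*(t^2 - 3*t - 4))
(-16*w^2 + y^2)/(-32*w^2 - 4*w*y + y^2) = (-4*w + y)/(-8*w + y)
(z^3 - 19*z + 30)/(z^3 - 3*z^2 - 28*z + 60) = (z - 3)/(z - 6)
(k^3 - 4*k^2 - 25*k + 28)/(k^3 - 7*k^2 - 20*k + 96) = (k^2 - 8*k + 7)/(k^2 - 11*k + 24)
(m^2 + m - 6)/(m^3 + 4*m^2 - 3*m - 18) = 1/(m + 3)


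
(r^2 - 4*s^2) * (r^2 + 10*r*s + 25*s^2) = r^4 + 10*r^3*s + 21*r^2*s^2 - 40*r*s^3 - 100*s^4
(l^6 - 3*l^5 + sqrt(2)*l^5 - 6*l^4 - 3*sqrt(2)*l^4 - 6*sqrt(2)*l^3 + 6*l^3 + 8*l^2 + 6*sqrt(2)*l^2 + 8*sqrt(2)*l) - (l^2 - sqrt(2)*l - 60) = l^6 - 3*l^5 + sqrt(2)*l^5 - 6*l^4 - 3*sqrt(2)*l^4 - 6*sqrt(2)*l^3 + 6*l^3 + 7*l^2 + 6*sqrt(2)*l^2 + 9*sqrt(2)*l + 60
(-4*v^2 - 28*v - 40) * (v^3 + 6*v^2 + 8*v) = -4*v^5 - 52*v^4 - 240*v^3 - 464*v^2 - 320*v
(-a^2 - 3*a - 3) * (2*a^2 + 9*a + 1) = -2*a^4 - 15*a^3 - 34*a^2 - 30*a - 3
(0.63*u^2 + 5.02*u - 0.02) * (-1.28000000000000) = -0.8064*u^2 - 6.4256*u + 0.0256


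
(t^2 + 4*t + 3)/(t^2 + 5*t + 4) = (t + 3)/(t + 4)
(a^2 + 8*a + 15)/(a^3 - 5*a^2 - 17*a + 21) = (a + 5)/(a^2 - 8*a + 7)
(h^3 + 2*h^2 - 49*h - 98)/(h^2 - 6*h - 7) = (h^2 + 9*h + 14)/(h + 1)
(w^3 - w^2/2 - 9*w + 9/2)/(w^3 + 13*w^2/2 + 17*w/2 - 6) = (w - 3)/(w + 4)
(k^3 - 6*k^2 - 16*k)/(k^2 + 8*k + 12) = k*(k - 8)/(k + 6)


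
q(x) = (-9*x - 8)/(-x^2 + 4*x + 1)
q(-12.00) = -0.52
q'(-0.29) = 451.17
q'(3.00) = -6.62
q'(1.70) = -1.25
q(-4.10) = -0.90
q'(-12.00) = -0.03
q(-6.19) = -0.77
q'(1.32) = -0.67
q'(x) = (-9*x - 8)*(2*x - 4)/(-x^2 + 4*x + 1)^2 - 9/(-x^2 + 4*x + 1)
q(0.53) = -4.50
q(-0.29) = 22.08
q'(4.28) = -5343.80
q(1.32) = -4.38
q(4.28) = 234.48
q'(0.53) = 1.49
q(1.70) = -4.75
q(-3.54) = -0.93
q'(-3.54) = -0.05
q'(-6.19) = -0.06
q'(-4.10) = -0.06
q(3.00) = -8.75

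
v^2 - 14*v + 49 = (v - 7)^2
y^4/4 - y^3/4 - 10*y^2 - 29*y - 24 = (y/2 + 1)^2*(y - 8)*(y + 3)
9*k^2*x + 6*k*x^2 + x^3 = x*(3*k + x)^2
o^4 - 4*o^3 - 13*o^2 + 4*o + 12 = (o - 6)*(o - 1)*(o + 1)*(o + 2)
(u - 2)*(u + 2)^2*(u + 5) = u^4 + 7*u^3 + 6*u^2 - 28*u - 40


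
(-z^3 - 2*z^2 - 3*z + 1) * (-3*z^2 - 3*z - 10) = 3*z^5 + 9*z^4 + 25*z^3 + 26*z^2 + 27*z - 10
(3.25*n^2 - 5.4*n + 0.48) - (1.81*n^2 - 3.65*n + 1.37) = 1.44*n^2 - 1.75*n - 0.89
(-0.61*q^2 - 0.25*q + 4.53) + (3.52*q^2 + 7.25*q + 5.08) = 2.91*q^2 + 7.0*q + 9.61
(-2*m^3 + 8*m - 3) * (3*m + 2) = -6*m^4 - 4*m^3 + 24*m^2 + 7*m - 6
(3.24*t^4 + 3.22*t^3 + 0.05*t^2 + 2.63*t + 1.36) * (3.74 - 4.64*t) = -15.0336*t^5 - 2.8232*t^4 + 11.8108*t^3 - 12.0162*t^2 + 3.5258*t + 5.0864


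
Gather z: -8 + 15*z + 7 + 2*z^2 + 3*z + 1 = 2*z^2 + 18*z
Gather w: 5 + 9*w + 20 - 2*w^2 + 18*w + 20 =-2*w^2 + 27*w + 45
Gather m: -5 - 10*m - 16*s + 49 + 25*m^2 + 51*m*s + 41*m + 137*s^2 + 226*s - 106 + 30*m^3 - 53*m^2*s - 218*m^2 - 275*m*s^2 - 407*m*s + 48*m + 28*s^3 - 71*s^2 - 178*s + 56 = 30*m^3 + m^2*(-53*s - 193) + m*(-275*s^2 - 356*s + 79) + 28*s^3 + 66*s^2 + 32*s - 6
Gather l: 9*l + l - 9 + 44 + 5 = 10*l + 40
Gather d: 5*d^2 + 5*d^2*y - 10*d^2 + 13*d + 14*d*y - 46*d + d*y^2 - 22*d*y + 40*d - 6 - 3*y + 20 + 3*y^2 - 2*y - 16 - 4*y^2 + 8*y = d^2*(5*y - 5) + d*(y^2 - 8*y + 7) - y^2 + 3*y - 2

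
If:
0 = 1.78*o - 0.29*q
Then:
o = 0.162921348314607*q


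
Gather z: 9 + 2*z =2*z + 9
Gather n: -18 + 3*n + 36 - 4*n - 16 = 2 - n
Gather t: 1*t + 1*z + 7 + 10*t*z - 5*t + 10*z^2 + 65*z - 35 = t*(10*z - 4) + 10*z^2 + 66*z - 28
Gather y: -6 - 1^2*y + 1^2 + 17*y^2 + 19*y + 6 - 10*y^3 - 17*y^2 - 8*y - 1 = -10*y^3 + 10*y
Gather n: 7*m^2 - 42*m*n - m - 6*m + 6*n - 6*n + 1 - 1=7*m^2 - 42*m*n - 7*m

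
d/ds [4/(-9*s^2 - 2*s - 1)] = 8*(9*s + 1)/(9*s^2 + 2*s + 1)^2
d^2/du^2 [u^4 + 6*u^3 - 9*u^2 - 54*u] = 12*u^2 + 36*u - 18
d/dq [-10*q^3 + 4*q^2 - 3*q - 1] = -30*q^2 + 8*q - 3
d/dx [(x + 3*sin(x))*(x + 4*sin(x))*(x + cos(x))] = -(x + 3*sin(x))*(x + 4*sin(x))*(sin(x) - 1) + (x + 3*sin(x))*(x + cos(x))*(4*cos(x) + 1) + (x + 4*sin(x))*(x + cos(x))*(3*cos(x) + 1)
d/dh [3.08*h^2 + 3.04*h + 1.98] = 6.16*h + 3.04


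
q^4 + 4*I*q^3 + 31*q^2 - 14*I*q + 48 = (q - 3*I)*(q - 2*I)*(q + I)*(q + 8*I)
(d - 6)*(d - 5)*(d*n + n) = d^3*n - 10*d^2*n + 19*d*n + 30*n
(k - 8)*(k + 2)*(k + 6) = k^3 - 52*k - 96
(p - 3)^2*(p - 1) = p^3 - 7*p^2 + 15*p - 9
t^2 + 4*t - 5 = (t - 1)*(t + 5)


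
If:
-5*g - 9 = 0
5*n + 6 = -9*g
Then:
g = -9/5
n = 51/25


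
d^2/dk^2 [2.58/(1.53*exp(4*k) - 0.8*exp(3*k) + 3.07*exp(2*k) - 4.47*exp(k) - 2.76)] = ((-63.1584*exp(3*k) + 18.576*exp(2*k) - 31.6824*exp(k) + 11.5326)*(-1.53*exp(4*k) + 0.8*exp(3*k) - 3.07*exp(2*k) + 4.47*exp(k) + 2.76) - 2.58*(6.12*exp(3*k) - 2.4*exp(2*k) + 6.14*exp(k) - 4.47)*(12.24*exp(3*k) - 4.8*exp(2*k) + 12.28*exp(k) - 8.94)*exp(k))*exp(k)/(-1.53*exp(4*k) + 0.8*exp(3*k) - 3.07*exp(2*k) + 4.47*exp(k) + 2.76)^3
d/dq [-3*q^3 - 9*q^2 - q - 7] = -9*q^2 - 18*q - 1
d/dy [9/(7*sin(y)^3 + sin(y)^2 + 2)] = -9*(21*sin(y) + 2)*sin(y)*cos(y)/(7*sin(y)^3 + sin(y)^2 + 2)^2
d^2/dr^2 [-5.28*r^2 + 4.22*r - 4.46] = -10.5600000000000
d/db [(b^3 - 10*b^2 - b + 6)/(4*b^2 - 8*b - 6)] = (2*b^4 - 8*b^3 + 33*b^2 + 36*b + 27)/(2*(4*b^4 - 16*b^3 + 4*b^2 + 24*b + 9))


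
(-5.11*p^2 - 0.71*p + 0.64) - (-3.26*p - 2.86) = -5.11*p^2 + 2.55*p + 3.5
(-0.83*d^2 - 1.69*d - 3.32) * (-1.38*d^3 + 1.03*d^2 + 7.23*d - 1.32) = 1.1454*d^5 + 1.4773*d^4 - 3.16*d^3 - 14.5427*d^2 - 21.7728*d + 4.3824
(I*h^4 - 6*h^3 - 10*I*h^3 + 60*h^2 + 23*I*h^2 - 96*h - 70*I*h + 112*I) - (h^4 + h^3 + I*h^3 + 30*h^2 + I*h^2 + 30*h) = -h^4 + I*h^4 - 7*h^3 - 11*I*h^3 + 30*h^2 + 22*I*h^2 - 126*h - 70*I*h + 112*I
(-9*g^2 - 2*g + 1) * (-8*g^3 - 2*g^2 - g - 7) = 72*g^5 + 34*g^4 + 5*g^3 + 63*g^2 + 13*g - 7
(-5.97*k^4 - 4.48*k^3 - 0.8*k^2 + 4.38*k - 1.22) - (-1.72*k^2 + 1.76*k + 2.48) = -5.97*k^4 - 4.48*k^3 + 0.92*k^2 + 2.62*k - 3.7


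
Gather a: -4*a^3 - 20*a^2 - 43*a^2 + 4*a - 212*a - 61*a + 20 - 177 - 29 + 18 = -4*a^3 - 63*a^2 - 269*a - 168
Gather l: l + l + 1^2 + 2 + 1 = 2*l + 4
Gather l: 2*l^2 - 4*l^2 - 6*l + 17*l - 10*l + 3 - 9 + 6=-2*l^2 + l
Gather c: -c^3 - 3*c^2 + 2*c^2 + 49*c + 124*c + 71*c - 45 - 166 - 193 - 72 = -c^3 - c^2 + 244*c - 476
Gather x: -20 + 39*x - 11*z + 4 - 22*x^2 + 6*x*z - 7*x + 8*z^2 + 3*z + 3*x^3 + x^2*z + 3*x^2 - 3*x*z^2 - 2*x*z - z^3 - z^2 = 3*x^3 + x^2*(z - 19) + x*(-3*z^2 + 4*z + 32) - z^3 + 7*z^2 - 8*z - 16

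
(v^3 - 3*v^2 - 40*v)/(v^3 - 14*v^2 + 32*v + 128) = v*(v + 5)/(v^2 - 6*v - 16)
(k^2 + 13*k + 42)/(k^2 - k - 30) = (k^2 + 13*k + 42)/(k^2 - k - 30)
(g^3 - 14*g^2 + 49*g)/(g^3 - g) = (g^2 - 14*g + 49)/(g^2 - 1)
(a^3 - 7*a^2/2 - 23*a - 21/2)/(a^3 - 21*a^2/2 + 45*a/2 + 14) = (a + 3)/(a - 4)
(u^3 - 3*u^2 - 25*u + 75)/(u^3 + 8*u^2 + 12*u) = (u^3 - 3*u^2 - 25*u + 75)/(u*(u^2 + 8*u + 12))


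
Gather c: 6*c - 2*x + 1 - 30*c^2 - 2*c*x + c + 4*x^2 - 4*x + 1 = -30*c^2 + c*(7 - 2*x) + 4*x^2 - 6*x + 2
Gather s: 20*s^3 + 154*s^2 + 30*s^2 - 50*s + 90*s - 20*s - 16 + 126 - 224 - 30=20*s^3 + 184*s^2 + 20*s - 144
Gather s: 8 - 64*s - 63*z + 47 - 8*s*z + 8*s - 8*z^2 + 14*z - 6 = s*(-8*z - 56) - 8*z^2 - 49*z + 49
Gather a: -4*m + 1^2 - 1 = -4*m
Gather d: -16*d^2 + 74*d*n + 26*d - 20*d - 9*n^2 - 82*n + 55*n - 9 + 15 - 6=-16*d^2 + d*(74*n + 6) - 9*n^2 - 27*n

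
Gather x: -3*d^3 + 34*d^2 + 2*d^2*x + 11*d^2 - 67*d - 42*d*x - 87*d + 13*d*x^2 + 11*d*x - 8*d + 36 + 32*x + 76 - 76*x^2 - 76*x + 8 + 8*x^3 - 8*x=-3*d^3 + 45*d^2 - 162*d + 8*x^3 + x^2*(13*d - 76) + x*(2*d^2 - 31*d - 52) + 120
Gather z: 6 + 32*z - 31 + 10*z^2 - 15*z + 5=10*z^2 + 17*z - 20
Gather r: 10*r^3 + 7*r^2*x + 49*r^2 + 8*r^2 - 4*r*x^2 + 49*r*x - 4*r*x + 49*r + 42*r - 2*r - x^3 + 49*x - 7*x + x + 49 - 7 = 10*r^3 + r^2*(7*x + 57) + r*(-4*x^2 + 45*x + 89) - x^3 + 43*x + 42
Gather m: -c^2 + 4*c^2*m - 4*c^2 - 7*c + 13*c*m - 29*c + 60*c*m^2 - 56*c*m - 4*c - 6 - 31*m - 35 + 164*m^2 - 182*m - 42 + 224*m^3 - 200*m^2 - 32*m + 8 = -5*c^2 - 40*c + 224*m^3 + m^2*(60*c - 36) + m*(4*c^2 - 43*c - 245) - 75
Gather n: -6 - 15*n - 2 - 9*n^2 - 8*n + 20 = -9*n^2 - 23*n + 12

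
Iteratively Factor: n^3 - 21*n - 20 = (n + 4)*(n^2 - 4*n - 5) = (n + 1)*(n + 4)*(n - 5)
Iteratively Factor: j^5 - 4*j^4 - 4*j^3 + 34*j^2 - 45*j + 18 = (j - 1)*(j^4 - 3*j^3 - 7*j^2 + 27*j - 18) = (j - 2)*(j - 1)*(j^3 - j^2 - 9*j + 9) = (j - 2)*(j - 1)^2*(j^2 - 9) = (j - 3)*(j - 2)*(j - 1)^2*(j + 3)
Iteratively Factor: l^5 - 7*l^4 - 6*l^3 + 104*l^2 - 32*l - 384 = (l + 2)*(l^4 - 9*l^3 + 12*l^2 + 80*l - 192) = (l - 4)*(l + 2)*(l^3 - 5*l^2 - 8*l + 48) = (l - 4)*(l + 2)*(l + 3)*(l^2 - 8*l + 16) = (l - 4)^2*(l + 2)*(l + 3)*(l - 4)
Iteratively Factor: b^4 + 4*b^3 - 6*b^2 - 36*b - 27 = (b + 3)*(b^3 + b^2 - 9*b - 9) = (b + 3)^2*(b^2 - 2*b - 3) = (b + 1)*(b + 3)^2*(b - 3)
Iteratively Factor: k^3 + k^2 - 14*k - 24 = (k + 3)*(k^2 - 2*k - 8) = (k + 2)*(k + 3)*(k - 4)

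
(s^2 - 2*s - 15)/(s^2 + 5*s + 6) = (s - 5)/(s + 2)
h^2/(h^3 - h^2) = 1/(h - 1)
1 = 1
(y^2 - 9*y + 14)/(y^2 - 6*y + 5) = (y^2 - 9*y + 14)/(y^2 - 6*y + 5)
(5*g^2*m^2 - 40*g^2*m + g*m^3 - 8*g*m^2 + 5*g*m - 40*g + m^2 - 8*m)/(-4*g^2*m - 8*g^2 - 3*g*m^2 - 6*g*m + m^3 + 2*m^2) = (-5*g^2*m^2 + 40*g^2*m - g*m^3 + 8*g*m^2 - 5*g*m + 40*g - m^2 + 8*m)/(4*g^2*m + 8*g^2 + 3*g*m^2 + 6*g*m - m^3 - 2*m^2)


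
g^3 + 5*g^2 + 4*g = g*(g + 1)*(g + 4)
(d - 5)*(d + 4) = d^2 - d - 20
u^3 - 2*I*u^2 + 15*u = u*(u - 5*I)*(u + 3*I)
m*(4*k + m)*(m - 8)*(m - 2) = 4*k*m^3 - 40*k*m^2 + 64*k*m + m^4 - 10*m^3 + 16*m^2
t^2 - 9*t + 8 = (t - 8)*(t - 1)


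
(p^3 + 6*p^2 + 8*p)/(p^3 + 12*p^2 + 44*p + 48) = p/(p + 6)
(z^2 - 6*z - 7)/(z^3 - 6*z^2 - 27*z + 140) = (z + 1)/(z^2 + z - 20)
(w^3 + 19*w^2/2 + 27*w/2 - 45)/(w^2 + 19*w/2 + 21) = (2*w^2 + 7*w - 15)/(2*w + 7)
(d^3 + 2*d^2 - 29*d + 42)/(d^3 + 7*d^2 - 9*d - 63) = (d - 2)/(d + 3)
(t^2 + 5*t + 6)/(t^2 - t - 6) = (t + 3)/(t - 3)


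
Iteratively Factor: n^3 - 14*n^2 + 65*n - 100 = (n - 4)*(n^2 - 10*n + 25) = (n - 5)*(n - 4)*(n - 5)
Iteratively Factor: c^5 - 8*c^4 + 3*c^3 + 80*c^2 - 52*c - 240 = (c - 3)*(c^4 - 5*c^3 - 12*c^2 + 44*c + 80) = (c - 5)*(c - 3)*(c^3 - 12*c - 16) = (c - 5)*(c - 3)*(c + 2)*(c^2 - 2*c - 8) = (c - 5)*(c - 3)*(c + 2)^2*(c - 4)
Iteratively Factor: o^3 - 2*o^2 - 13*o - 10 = (o + 2)*(o^2 - 4*o - 5) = (o - 5)*(o + 2)*(o + 1)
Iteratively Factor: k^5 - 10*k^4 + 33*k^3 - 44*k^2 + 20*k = (k - 1)*(k^4 - 9*k^3 + 24*k^2 - 20*k) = k*(k - 1)*(k^3 - 9*k^2 + 24*k - 20) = k*(k - 5)*(k - 1)*(k^2 - 4*k + 4) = k*(k - 5)*(k - 2)*(k - 1)*(k - 2)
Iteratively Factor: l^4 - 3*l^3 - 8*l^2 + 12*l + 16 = (l + 2)*(l^3 - 5*l^2 + 2*l + 8) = (l + 1)*(l + 2)*(l^2 - 6*l + 8) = (l - 4)*(l + 1)*(l + 2)*(l - 2)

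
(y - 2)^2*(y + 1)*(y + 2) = y^4 - y^3 - 6*y^2 + 4*y + 8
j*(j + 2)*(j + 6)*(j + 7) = j^4 + 15*j^3 + 68*j^2 + 84*j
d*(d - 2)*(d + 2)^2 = d^4 + 2*d^3 - 4*d^2 - 8*d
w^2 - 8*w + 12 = (w - 6)*(w - 2)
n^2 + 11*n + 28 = (n + 4)*(n + 7)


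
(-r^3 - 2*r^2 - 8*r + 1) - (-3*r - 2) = -r^3 - 2*r^2 - 5*r + 3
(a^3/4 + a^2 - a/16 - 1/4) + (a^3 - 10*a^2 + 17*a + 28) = 5*a^3/4 - 9*a^2 + 271*a/16 + 111/4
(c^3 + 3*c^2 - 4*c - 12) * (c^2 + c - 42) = c^5 + 4*c^4 - 43*c^3 - 142*c^2 + 156*c + 504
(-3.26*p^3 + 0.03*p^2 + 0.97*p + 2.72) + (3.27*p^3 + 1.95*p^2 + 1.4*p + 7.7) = 0.0100000000000002*p^3 + 1.98*p^2 + 2.37*p + 10.42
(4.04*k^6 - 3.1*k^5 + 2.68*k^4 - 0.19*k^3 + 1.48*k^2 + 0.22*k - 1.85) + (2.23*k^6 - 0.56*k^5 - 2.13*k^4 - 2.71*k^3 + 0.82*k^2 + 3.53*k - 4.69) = 6.27*k^6 - 3.66*k^5 + 0.55*k^4 - 2.9*k^3 + 2.3*k^2 + 3.75*k - 6.54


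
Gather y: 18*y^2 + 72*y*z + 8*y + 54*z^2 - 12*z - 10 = 18*y^2 + y*(72*z + 8) + 54*z^2 - 12*z - 10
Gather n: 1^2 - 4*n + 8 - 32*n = 9 - 36*n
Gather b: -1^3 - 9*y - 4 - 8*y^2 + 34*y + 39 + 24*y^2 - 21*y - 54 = 16*y^2 + 4*y - 20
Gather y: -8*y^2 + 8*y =-8*y^2 + 8*y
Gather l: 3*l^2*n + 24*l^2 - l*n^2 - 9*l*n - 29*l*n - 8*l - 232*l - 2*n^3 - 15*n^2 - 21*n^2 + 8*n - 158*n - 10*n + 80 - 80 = l^2*(3*n + 24) + l*(-n^2 - 38*n - 240) - 2*n^3 - 36*n^2 - 160*n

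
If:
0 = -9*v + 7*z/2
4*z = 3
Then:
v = 7/24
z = 3/4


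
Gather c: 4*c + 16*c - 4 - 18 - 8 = 20*c - 30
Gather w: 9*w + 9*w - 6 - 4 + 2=18*w - 8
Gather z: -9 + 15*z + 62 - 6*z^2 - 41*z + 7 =-6*z^2 - 26*z + 60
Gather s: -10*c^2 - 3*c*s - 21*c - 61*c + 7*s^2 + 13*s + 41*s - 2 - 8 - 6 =-10*c^2 - 82*c + 7*s^2 + s*(54 - 3*c) - 16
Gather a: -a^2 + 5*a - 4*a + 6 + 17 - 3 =-a^2 + a + 20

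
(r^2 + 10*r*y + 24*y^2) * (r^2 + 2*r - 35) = r^4 + 10*r^3*y + 2*r^3 + 24*r^2*y^2 + 20*r^2*y - 35*r^2 + 48*r*y^2 - 350*r*y - 840*y^2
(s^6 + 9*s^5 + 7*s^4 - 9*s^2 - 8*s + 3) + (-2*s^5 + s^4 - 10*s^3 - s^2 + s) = s^6 + 7*s^5 + 8*s^4 - 10*s^3 - 10*s^2 - 7*s + 3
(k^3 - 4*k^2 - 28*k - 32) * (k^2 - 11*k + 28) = k^5 - 15*k^4 + 44*k^3 + 164*k^2 - 432*k - 896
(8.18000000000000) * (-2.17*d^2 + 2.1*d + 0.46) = -17.7506*d^2 + 17.178*d + 3.7628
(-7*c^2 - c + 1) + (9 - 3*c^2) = -10*c^2 - c + 10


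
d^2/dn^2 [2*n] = 0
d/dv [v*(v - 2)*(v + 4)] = 3*v^2 + 4*v - 8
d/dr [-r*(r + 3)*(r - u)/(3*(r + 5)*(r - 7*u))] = (r*(r + 3)*(r + 5)*(r - u) + r*(r + 3)*(r - 7*u)*(r - u) - (r + 5)*(r - 7*u)*(r*(r + 3) + r*(r - u) + (r + 3)*(r - u)))/(3*(r + 5)^2*(r - 7*u)^2)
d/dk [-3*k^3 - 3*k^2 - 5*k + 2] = -9*k^2 - 6*k - 5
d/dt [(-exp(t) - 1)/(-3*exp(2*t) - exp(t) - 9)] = (-(exp(t) + 1)*(6*exp(t) + 1) + 3*exp(2*t) + exp(t) + 9)*exp(t)/(3*exp(2*t) + exp(t) + 9)^2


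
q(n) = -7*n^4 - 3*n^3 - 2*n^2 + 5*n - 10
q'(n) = -28*n^3 - 9*n^2 - 4*n + 5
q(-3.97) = -1612.50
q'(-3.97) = 1631.01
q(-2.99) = -522.12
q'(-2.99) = 684.96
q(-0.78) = -16.28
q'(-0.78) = 15.93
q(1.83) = -104.44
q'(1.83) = -204.06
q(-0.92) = -18.97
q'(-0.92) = 22.87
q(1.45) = -47.04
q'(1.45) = -105.08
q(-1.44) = -42.49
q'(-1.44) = 75.71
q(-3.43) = -898.51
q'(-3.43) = 1042.74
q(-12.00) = -140326.00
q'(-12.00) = 47141.00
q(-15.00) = -344785.00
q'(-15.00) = 92540.00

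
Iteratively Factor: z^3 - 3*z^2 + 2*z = (z)*(z^2 - 3*z + 2) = z*(z - 1)*(z - 2)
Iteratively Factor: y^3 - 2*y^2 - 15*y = (y)*(y^2 - 2*y - 15) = y*(y + 3)*(y - 5)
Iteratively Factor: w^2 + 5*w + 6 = (w + 3)*(w + 2)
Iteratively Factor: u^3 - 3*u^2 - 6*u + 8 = (u - 1)*(u^2 - 2*u - 8) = (u - 4)*(u - 1)*(u + 2)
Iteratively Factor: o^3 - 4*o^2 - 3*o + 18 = (o - 3)*(o^2 - o - 6) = (o - 3)*(o + 2)*(o - 3)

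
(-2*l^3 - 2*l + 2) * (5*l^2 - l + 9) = -10*l^5 + 2*l^4 - 28*l^3 + 12*l^2 - 20*l + 18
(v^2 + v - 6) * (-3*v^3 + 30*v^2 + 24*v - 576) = -3*v^5 + 27*v^4 + 72*v^3 - 732*v^2 - 720*v + 3456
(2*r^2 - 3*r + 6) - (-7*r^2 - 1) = 9*r^2 - 3*r + 7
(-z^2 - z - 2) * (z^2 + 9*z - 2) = -z^4 - 10*z^3 - 9*z^2 - 16*z + 4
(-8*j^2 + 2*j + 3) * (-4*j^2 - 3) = 32*j^4 - 8*j^3 + 12*j^2 - 6*j - 9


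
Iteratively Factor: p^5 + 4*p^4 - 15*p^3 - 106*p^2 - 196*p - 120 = (p + 2)*(p^4 + 2*p^3 - 19*p^2 - 68*p - 60) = (p + 2)*(p + 3)*(p^3 - p^2 - 16*p - 20) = (p + 2)^2*(p + 3)*(p^2 - 3*p - 10) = (p - 5)*(p + 2)^2*(p + 3)*(p + 2)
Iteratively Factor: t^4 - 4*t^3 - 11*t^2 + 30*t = (t + 3)*(t^3 - 7*t^2 + 10*t) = (t - 5)*(t + 3)*(t^2 - 2*t) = t*(t - 5)*(t + 3)*(t - 2)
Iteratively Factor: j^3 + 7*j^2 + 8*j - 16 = (j + 4)*(j^2 + 3*j - 4) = (j - 1)*(j + 4)*(j + 4)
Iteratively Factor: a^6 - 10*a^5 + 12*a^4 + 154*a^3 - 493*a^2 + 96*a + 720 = (a - 4)*(a^5 - 6*a^4 - 12*a^3 + 106*a^2 - 69*a - 180) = (a - 4)*(a + 1)*(a^4 - 7*a^3 - 5*a^2 + 111*a - 180) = (a - 4)*(a + 1)*(a + 4)*(a^3 - 11*a^2 + 39*a - 45) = (a - 4)*(a - 3)*(a + 1)*(a + 4)*(a^2 - 8*a + 15) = (a - 4)*(a - 3)^2*(a + 1)*(a + 4)*(a - 5)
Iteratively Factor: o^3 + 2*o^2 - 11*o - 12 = (o + 1)*(o^2 + o - 12) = (o + 1)*(o + 4)*(o - 3)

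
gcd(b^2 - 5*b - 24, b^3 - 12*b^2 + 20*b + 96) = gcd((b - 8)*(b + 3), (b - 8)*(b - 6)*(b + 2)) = b - 8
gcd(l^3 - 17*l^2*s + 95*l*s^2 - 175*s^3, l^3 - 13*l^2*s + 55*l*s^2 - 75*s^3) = l^2 - 10*l*s + 25*s^2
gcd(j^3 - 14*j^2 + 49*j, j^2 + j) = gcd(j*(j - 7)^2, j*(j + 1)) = j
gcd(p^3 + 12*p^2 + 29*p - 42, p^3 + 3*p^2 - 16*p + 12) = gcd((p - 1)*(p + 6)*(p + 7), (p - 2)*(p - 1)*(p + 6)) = p^2 + 5*p - 6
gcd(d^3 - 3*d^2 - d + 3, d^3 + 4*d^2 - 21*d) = d - 3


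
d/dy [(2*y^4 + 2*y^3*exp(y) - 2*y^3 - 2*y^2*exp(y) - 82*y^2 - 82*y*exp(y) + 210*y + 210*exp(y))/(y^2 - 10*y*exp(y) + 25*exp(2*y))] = 2*(11*y^4*exp(y) + 2*y^4 + 5*y^3*exp(2*y) - 30*y^3*exp(y) - y^3 - 20*y^2*exp(2*y) - 436*y^2*exp(y) - 195*y*exp(2*y) + 1606*y*exp(y) - 105*y + 730*exp(2*y) - 735*exp(y))/(y^3 - 15*y^2*exp(y) + 75*y*exp(2*y) - 125*exp(3*y))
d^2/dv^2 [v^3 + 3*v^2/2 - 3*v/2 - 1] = 6*v + 3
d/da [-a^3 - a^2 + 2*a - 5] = -3*a^2 - 2*a + 2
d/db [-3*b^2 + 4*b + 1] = 4 - 6*b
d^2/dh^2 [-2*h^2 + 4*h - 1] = -4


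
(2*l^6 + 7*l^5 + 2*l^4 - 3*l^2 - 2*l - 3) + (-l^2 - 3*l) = 2*l^6 + 7*l^5 + 2*l^4 - 4*l^2 - 5*l - 3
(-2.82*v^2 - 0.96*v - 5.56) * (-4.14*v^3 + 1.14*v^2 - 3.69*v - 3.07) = 11.6748*v^5 + 0.7596*v^4 + 32.3298*v^3 + 5.8614*v^2 + 23.4636*v + 17.0692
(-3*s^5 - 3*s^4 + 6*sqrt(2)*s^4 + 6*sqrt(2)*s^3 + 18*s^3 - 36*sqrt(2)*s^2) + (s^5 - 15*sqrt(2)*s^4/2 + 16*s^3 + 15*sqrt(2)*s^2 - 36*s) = -2*s^5 - 3*s^4 - 3*sqrt(2)*s^4/2 + 6*sqrt(2)*s^3 + 34*s^3 - 21*sqrt(2)*s^2 - 36*s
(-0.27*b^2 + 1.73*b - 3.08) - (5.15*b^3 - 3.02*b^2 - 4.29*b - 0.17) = -5.15*b^3 + 2.75*b^2 + 6.02*b - 2.91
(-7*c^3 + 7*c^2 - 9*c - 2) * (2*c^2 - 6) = -14*c^5 + 14*c^4 + 24*c^3 - 46*c^2 + 54*c + 12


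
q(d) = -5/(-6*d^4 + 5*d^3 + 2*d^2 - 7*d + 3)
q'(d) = -5*(24*d^3 - 15*d^2 - 4*d + 7)/(-6*d^4 + 5*d^3 + 2*d^2 - 7*d + 3)^2 = 5*(-24*d^3 + 15*d^2 + 4*d - 7)/(-6*d^4 + 5*d^3 + 2*d^2 - 7*d + 3)^2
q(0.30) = -4.29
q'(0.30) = -18.74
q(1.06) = 1.32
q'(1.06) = -5.04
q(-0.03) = -1.56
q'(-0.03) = -3.44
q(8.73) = 0.00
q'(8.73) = -0.00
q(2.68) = 0.02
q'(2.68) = -0.04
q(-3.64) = 0.00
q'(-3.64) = 0.00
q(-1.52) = 0.16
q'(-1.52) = 0.54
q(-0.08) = -1.40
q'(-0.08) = -2.83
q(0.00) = -1.67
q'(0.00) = -3.89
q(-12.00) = 0.00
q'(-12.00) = 0.00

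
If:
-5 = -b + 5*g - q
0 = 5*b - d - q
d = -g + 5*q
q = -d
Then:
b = 0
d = 5/29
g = -30/29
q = -5/29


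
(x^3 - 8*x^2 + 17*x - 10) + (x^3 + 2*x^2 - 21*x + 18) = 2*x^3 - 6*x^2 - 4*x + 8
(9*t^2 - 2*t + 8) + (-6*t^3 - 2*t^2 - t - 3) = -6*t^3 + 7*t^2 - 3*t + 5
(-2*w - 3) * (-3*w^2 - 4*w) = 6*w^3 + 17*w^2 + 12*w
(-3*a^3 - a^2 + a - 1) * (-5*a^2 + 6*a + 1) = 15*a^5 - 13*a^4 - 14*a^3 + 10*a^2 - 5*a - 1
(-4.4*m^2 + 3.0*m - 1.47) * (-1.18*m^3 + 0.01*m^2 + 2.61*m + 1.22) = 5.192*m^5 - 3.584*m^4 - 9.7194*m^3 + 2.4473*m^2 - 0.176699999999999*m - 1.7934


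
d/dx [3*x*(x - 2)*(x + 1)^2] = 12*x^3 - 18*x - 6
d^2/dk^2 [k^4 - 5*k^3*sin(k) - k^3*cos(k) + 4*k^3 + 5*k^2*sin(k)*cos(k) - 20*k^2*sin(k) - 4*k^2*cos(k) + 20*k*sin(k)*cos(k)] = 5*k^3*sin(k) + k^3*cos(k) - 10*k^2*sin(2*k) - 26*sqrt(2)*k^2*cos(k + pi/4) + 12*k^2 - 14*k*sin(k) - 40*k*sin(2*k) - 86*k*cos(k) + 20*k*cos(2*k) + 24*k - 40*sin(k) + 5*sin(2*k) - 8*cos(k) + 40*cos(2*k)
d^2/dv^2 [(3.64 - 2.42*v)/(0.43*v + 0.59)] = 2.57398/(0.43*v + 0.59)^3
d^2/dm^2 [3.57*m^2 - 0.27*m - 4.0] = 7.14000000000000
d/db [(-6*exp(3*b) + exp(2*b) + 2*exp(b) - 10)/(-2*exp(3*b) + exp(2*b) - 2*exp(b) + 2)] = 4*(-exp(4*b) + 8*exp(3*b) - 25*exp(2*b) + 6*exp(b) - 4)*exp(b)/(4*exp(6*b) - 4*exp(5*b) + 9*exp(4*b) - 12*exp(3*b) + 8*exp(2*b) - 8*exp(b) + 4)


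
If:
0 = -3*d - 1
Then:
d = -1/3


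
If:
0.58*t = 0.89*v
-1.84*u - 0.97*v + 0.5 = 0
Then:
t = 1.53448275862069*v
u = 0.271739130434783 - 0.527173913043478*v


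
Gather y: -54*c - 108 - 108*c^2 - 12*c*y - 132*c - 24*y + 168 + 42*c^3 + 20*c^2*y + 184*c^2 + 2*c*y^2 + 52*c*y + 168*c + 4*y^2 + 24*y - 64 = 42*c^3 + 76*c^2 - 18*c + y^2*(2*c + 4) + y*(20*c^2 + 40*c) - 4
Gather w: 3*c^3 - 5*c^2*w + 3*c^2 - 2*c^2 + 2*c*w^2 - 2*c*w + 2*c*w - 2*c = 3*c^3 - 5*c^2*w + c^2 + 2*c*w^2 - 2*c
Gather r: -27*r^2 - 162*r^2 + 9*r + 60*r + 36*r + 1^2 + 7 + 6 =-189*r^2 + 105*r + 14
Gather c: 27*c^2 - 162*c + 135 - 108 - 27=27*c^2 - 162*c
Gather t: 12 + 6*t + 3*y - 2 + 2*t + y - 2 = 8*t + 4*y + 8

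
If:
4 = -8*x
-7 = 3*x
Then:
No Solution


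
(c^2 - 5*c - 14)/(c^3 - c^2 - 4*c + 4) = (c - 7)/(c^2 - 3*c + 2)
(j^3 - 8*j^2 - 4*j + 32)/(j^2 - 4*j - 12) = (j^2 - 10*j + 16)/(j - 6)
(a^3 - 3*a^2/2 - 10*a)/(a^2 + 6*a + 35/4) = 2*a*(a - 4)/(2*a + 7)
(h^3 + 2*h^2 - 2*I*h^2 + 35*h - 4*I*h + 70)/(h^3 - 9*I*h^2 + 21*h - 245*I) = (h + 2)/(h - 7*I)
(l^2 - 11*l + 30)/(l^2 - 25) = (l - 6)/(l + 5)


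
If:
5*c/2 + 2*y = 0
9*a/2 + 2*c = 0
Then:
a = 16*y/45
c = -4*y/5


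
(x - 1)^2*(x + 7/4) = x^3 - x^2/4 - 5*x/2 + 7/4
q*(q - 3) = q^2 - 3*q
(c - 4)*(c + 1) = c^2 - 3*c - 4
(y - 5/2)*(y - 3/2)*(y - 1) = y^3 - 5*y^2 + 31*y/4 - 15/4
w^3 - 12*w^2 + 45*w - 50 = (w - 5)^2*(w - 2)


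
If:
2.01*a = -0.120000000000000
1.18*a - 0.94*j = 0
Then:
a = -0.06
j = -0.07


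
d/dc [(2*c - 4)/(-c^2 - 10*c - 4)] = 2*(-c^2 - 10*c + 2*(c - 2)*(c + 5) - 4)/(c^2 + 10*c + 4)^2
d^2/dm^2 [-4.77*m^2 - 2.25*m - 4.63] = -9.54000000000000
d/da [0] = 0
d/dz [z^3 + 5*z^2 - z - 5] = 3*z^2 + 10*z - 1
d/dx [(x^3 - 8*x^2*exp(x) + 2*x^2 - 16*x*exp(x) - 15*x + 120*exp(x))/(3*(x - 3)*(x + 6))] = (-8*x^2*exp(x) + x^2 - 88*x*exp(x) + 12*x - 248*exp(x) + 30)/(3*(x^2 + 12*x + 36))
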